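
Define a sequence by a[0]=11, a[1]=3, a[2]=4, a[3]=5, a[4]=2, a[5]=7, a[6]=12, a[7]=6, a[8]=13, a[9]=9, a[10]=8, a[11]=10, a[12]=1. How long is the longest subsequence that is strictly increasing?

Let dp[i] be the length of the longest such subsequence ending at index i:
i:      0  1  2  3  4  5  6  7  8  9 10 11 12
a[i]:  11  3  4  5  2  7 12  6 13  9  8 10  1
dp:     1  1  2  3  1  4  5  4  6  5  5  6  1
Maximum dp value is 6.

6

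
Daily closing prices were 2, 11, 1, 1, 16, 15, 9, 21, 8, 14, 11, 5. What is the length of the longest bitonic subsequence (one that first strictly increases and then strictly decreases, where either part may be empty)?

inc[i] = longest strictly increasing subsequence ending at i; dec[i] = longest strictly decreasing subsequence starting at i:
i:      1  2  3  4  5  6  7  8  9 10 11 12
a[i]:   2 11  1  1 16 15  9 21  8 14 11  5
inc:    1  2  1  1  3  3  2  4  2  3  3  2
dec:    2  4  1  1  5  4  3  4  2  3  2  1
Best peak at i=5 (value 16): inc=3, dec=5, length 3+5−1 = 7.

7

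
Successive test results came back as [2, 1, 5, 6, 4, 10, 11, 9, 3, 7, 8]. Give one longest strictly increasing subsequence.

2, 5, 6, 10, 11

Patience tails give the LIS length; then backtrack through the dp parents:
2 → extends → [2]
1 → replaces 2 → [1]
5 → extends → [1, 5]
6 → extends → [1, 5, 6]
4 → replaces 5 → [1, 4, 6]
10 → extends → [1, 4, 6, 10]
11 → extends → [1, 4, 6, 10, 11]
9 → replaces 10 → [1, 4, 6, 9, 11]
3 → replaces 4 → [1, 3, 6, 9, 11]
7 → replaces 9 → [1, 3, 6, 7, 11]
8 → replaces 11 → [1, 3, 6, 7, 8]
Length 5; one witness is 2, 5, 6, 10, 11.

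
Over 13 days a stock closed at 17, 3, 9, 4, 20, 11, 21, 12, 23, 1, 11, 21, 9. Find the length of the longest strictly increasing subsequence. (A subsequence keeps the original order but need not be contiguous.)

5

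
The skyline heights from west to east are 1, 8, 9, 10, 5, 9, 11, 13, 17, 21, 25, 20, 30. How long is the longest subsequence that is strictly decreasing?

2

Let dp[i] be the longest strictly decreasing subsequence ending at i:
i:      1  2  3  4  5  6  7  8  9 10 11 12 13
a[i]:   1  8  9 10  5  9 11 13 17 21 25 20 30
dp:     1  1  1  1  2  2  1  1  1  1  1  2  1
Maximum is 2.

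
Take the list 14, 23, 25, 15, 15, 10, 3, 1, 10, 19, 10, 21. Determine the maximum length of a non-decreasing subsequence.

5

Let dp[i] be the length of the longest such subsequence ending at index i:
i:      1  2  3  4  5  6  7  8  9 10 11 12
a[i]:  14 23 25 15 15 10  3  1 10 19 10 21
dp:     1  2  3  2  3  1  1  1  2  4  3  5
Maximum dp value is 5.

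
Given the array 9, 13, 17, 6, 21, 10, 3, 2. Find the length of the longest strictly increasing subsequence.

4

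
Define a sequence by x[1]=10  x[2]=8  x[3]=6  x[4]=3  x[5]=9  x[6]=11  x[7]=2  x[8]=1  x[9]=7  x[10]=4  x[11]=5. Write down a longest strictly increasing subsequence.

8, 9, 11

Patience tails give the LIS length; then backtrack through the dp parents:
10 → extends → [10]
8 → replaces 10 → [8]
6 → replaces 8 → [6]
3 → replaces 6 → [3]
9 → extends → [3, 9]
11 → extends → [3, 9, 11]
2 → replaces 3 → [2, 9, 11]
1 → replaces 2 → [1, 9, 11]
7 → replaces 9 → [1, 7, 11]
4 → replaces 7 → [1, 4, 11]
5 → replaces 11 → [1, 4, 5]
Length 3; one witness is 8, 9, 11.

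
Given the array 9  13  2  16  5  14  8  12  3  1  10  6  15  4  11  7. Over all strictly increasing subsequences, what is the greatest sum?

Let S[i] be the best sum of a strictly increasing subsequence ending at i:
i:      1  2  3  4  5  6  7  8  9 10 11 12 13 14 15 16
a[i]:   9 13  2 16  5 14  8 12  3  1 10  6 15  4 11  7
S:      9 22  2 38  7 36 15 27  5  1 25 13 51  9 36 20
Maximum is 51 (e.g. 9 + 13 + 14 + 15).

51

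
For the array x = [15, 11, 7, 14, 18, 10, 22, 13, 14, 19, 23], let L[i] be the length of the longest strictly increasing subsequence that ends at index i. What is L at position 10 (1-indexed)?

dp[i] = 1 + max{dp[j] : j<i, x[j]<x[i]} (or 1 if no such j):
i:      1  2  3  4  5  6  7  8  9 10 11
x[i]:  15 11  7 14 18 10 22 13 14 19 23
dp:     1  1  1  2  3  2  4  3  4  5  6
At index 10 the value is 5.

5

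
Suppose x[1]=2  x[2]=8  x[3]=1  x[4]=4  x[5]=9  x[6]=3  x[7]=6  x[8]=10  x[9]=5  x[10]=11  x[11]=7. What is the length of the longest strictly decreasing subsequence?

3

Let dp[i] be the longest strictly decreasing subsequence ending at i:
i:      1  2  3  4  5  6  7  8  9 10 11
x[i]:   2  8  1  4  9  3  6 10  5 11  7
dp:     1  1  2  2  1  3  2  1  3  1  2
Maximum is 3.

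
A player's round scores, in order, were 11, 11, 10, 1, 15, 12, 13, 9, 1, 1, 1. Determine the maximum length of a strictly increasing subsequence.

Track the smallest tail for each achievable length (strict):
11 → extends → [11]
11 → already a tail → [11]
10 → replaces 11 → [10]
1 → replaces 10 → [1]
15 → extends → [1, 15]
12 → replaces 15 → [1, 12]
13 → extends → [1, 12, 13]
9 → replaces 12 → [1, 9, 13]
1 → already a tail → [1, 9, 13]
1 → already a tail → [1, 9, 13]
1 → already a tail → [1, 9, 13]
Three tails, so the longest strictly increasing subsequence has length 3 (e.g. 11, 12, 13).

3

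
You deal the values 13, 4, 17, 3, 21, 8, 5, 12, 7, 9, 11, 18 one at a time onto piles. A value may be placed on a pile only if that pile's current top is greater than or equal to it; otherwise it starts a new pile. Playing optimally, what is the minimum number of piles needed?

6

Place each on the leftmost legal pile:
13 → new pile 1 (tops now [13])
4 → pile 1 (tops now [4])
17 → new pile 2 (tops now [4, 17])
3 → pile 1 (tops now [3, 17])
21 → new pile 3 (tops now [3, 17, 21])
8 → pile 2 (tops now [3, 8, 21])
5 → pile 2 (tops now [3, 5, 21])
12 → pile 3 (tops now [3, 5, 12])
7 → pile 3 (tops now [3, 5, 7])
9 → new pile 4 (tops now [3, 5, 7, 9])
11 → new pile 5 (tops now [3, 5, 7, 9, 11])
18 → new pile 6 (tops now [3, 5, 7, 9, 11, 18])
Six piles.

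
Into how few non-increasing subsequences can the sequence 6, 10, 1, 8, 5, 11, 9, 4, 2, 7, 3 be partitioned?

Place each on the leftmost legal pile:
6 → new pile 1 (tops now [6])
10 → new pile 2 (tops now [6, 10])
1 → pile 1 (tops now [1, 10])
8 → pile 2 (tops now [1, 8])
5 → pile 2 (tops now [1, 5])
11 → new pile 3 (tops now [1, 5, 11])
9 → pile 3 (tops now [1, 5, 9])
4 → pile 2 (tops now [1, 4, 9])
2 → pile 2 (tops now [1, 2, 9])
7 → pile 3 (tops now [1, 2, 7])
3 → pile 3 (tops now [1, 2, 3])
Three piles.

3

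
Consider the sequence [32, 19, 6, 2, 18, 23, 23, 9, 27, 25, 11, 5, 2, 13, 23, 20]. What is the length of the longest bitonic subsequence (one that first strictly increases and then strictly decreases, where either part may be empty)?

inc[i] = longest strictly increasing subsequence ending at i; dec[i] = longest strictly decreasing subsequence starting at i:
i:      1  2  3  4  5  6  7  8  9 10 11 12 13 14 15 16
a[i]:  32 19  6  2 18 23 23  9 27 25 11  5  2 13 23 20
inc:    1  1  1  1  2  3  3  2  4  4  3  2  1  4  5  5
dec:    6  5  3  1  4  4  4  3  5  4  3  2  1  1  2  1
Best peak at i=9 (value 27): inc=4, dec=5, length 4+5−1 = 8.

8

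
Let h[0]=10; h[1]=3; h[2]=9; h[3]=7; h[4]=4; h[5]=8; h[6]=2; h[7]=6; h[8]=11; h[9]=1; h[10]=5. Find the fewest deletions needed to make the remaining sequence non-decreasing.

7

Fewest deletions = n − (longest non-decreasing subsequence).
Patience tails:
10 → extends → [10]
3 → replaces 10 → [3]
9 → extends → [3, 9]
7 → replaces 9 → [3, 7]
4 → replaces 7 → [3, 4]
8 → extends → [3, 4, 8]
2 → replaces 3 → [2, 4, 8]
6 → replaces 8 → [2, 4, 6]
11 → extends → [2, 4, 6, 11]
1 → replaces 2 → [1, 4, 6, 11]
5 → replaces 6 → [1, 4, 5, 11]
Longest non-decreasing subsequence has length 4, so deletions = 11 − 4 = 7.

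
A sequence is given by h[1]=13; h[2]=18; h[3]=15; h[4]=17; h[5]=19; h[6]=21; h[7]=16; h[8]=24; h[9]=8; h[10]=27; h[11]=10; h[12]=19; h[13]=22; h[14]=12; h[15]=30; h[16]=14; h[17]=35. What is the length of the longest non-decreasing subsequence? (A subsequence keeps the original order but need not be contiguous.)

Track the smallest tail for each achievable length (allowing ties):
13 → extends → [13]
18 → extends → [13, 18]
15 → replaces 18 → [13, 15]
17 → extends → [13, 15, 17]
19 → extends → [13, 15, 17, 19]
21 → extends → [13, 15, 17, 19, 21]
16 → replaces 17 → [13, 15, 16, 19, 21]
24 → extends → [13, 15, 16, 19, 21, 24]
8 → replaces 13 → [8, 15, 16, 19, 21, 24]
27 → extends → [8, 15, 16, 19, 21, 24, 27]
10 → replaces 15 → [8, 10, 16, 19, 21, 24, 27]
19 → replaces 21 → [8, 10, 16, 19, 19, 24, 27]
22 → replaces 24 → [8, 10, 16, 19, 19, 22, 27]
12 → replaces 16 → [8, 10, 12, 19, 19, 22, 27]
30 → extends → [8, 10, 12, 19, 19, 22, 27, 30]
14 → replaces 19 → [8, 10, 12, 14, 19, 22, 27, 30]
35 → extends → [8, 10, 12, 14, 19, 22, 27, 30, 35]
Nine tails, so the longest non-decreasing subsequence has length 9 (e.g. 13, 15, 17, 19, 21, 24, 27, 30, 35).

9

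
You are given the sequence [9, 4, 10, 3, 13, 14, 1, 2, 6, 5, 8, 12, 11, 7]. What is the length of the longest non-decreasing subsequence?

5

Let dp[i] be the length of the longest such subsequence ending at index i:
i:      1  2  3  4  5  6  7  8  9 10 11 12 13 14
a[i]:   9  4 10  3 13 14  1  2  6  5  8 12 11  7
dp:     1  1  2  1  3  4  1  2  3  3  4  5  5  4
Maximum dp value is 5.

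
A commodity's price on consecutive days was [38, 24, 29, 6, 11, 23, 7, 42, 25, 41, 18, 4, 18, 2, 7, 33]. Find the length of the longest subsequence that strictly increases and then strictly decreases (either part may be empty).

inc[i] = longest strictly increasing subsequence ending at i; dec[i] = longest strictly decreasing subsequence starting at i:
i:      1  2  3  4  5  6  7  8  9 10 11 12 13 14 15 16
a[i]:  38 24 29  6 11 23  7 42 25 41 18  4 18  2  7 33
inc:    1  1  2  1  2  3  2  4  4  5  3  1  3  1  2  5
dec:    6  5  5  3  4  4  3  5  4  4  3  2  2  1  1  1
Best peak at i=8 (value 42): inc=4, dec=5, length 4+5−1 = 8.

8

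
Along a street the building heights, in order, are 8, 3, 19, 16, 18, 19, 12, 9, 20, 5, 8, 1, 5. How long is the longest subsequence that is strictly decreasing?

6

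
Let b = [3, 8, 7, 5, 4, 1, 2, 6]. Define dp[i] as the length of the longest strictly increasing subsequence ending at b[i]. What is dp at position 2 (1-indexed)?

dp[i] = 1 + max{dp[j] : j<i, b[j]<b[i]} (or 1 if no such j):
i:     1 2 3 4 5 6 7 8
b[i]:  3 8 7 5 4 1 2 6
dp:    1 2 2 2 2 1 2 3
At index 2 the value is 2.

2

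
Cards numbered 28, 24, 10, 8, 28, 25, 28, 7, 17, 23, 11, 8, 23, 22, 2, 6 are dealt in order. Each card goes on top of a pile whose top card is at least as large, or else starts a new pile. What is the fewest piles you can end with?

3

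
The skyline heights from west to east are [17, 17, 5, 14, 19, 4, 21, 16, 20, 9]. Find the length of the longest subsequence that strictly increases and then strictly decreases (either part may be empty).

6

inc[i] = longest strictly increasing subsequence ending at i; dec[i] = longest strictly decreasing subsequence starting at i:
i:      1  2  3  4  5  6  7  8  9 10
a[i]:  17 17  5 14 19  4 21 16 20  9
inc:    1  1  1  2  3  1  4  3  4  2
dec:    3  3  2  2  3  1  3  2  2  1
Best peak at i=7 (value 21): inc=4, dec=3, length 4+3−1 = 6.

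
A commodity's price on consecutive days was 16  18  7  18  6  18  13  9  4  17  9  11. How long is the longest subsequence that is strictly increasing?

Track the smallest tail for each achievable length (strict):
16 → extends → [16]
18 → extends → [16, 18]
7 → replaces 16 → [7, 18]
18 → already a tail → [7, 18]
6 → replaces 7 → [6, 18]
18 → already a tail → [6, 18]
13 → replaces 18 → [6, 13]
9 → replaces 13 → [6, 9]
4 → replaces 6 → [4, 9]
17 → extends → [4, 9, 17]
9 → already a tail → [4, 9, 17]
11 → replaces 17 → [4, 9, 11]
Three tails, so the longest strictly increasing subsequence has length 3 (e.g. 7, 13, 17).

3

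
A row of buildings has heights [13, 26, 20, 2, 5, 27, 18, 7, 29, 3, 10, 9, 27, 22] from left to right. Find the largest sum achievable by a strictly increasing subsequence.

Let S[i] be the best sum of a strictly increasing subsequence ending at i:
i:      1  2  3  4  5  6  7  8  9 10 11 12 13 14
a[i]:  13 26 20  2  5 27 18  7 29  3 10  9 27 22
S:     13 39 33  2  7 66 31 14 95  5 24 23 66 55
Maximum is 95 (e.g. 13 + 26 + 27 + 29).

95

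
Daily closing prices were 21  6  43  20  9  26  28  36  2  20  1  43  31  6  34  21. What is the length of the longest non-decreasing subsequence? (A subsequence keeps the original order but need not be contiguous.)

6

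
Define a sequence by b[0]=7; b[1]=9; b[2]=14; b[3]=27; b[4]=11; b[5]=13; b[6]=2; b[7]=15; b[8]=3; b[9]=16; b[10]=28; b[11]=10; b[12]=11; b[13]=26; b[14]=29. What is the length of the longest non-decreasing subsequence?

Let dp[i] be the length of the longest such subsequence ending at index i:
i:      0  1  2  3  4  5  6  7  8  9 10 11 12 13 14
b[i]:   7  9 14 27 11 13  2 15  3 16 28 10 11 26 29
dp:     1  2  3  4  3  4  1  5  2  6  7  3  4  7  8
Maximum dp value is 8.

8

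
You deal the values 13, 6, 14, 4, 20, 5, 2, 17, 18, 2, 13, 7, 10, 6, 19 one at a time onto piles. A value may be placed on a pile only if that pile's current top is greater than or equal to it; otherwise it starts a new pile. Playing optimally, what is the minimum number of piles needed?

5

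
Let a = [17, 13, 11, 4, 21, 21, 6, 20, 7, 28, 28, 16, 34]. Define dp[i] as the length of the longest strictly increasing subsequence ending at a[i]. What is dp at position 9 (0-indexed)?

dp[i] = 1 + max{dp[j] : j<i, a[j]<a[i]} (or 1 if no such j):
i:      0  1  2  3  4  5  6  7  8  9 10 11 12
a[i]:  17 13 11  4 21 21  6 20  7 28 28 16 34
dp:     1  1  1  1  2  2  2  3  3  4  4  4  5
At index 9 the value is 4.

4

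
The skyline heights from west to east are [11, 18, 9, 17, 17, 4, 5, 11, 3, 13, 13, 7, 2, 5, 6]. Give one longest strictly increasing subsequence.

4, 5, 11, 13

Patience tails give the LIS length; then backtrack through the dp parents:
11 → extends → [11]
18 → extends → [11, 18]
9 → replaces 11 → [9, 18]
17 → replaces 18 → [9, 17]
17 → already a tail → [9, 17]
4 → replaces 9 → [4, 17]
5 → replaces 17 → [4, 5]
11 → extends → [4, 5, 11]
3 → replaces 4 → [3, 5, 11]
13 → extends → [3, 5, 11, 13]
13 → already a tail → [3, 5, 11, 13]
7 → replaces 11 → [3, 5, 7, 13]
2 → replaces 3 → [2, 5, 7, 13]
5 → already a tail → [2, 5, 7, 13]
6 → replaces 7 → [2, 5, 6, 13]
Length 4; one witness is 4, 5, 11, 13.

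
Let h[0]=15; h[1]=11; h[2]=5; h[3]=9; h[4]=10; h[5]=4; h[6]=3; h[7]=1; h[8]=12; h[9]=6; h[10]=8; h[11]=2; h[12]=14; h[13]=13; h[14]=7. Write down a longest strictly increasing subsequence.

5, 9, 10, 12, 14

Patience tails give the LIS length; then backtrack through the dp parents:
15 → extends → [15]
11 → replaces 15 → [11]
5 → replaces 11 → [5]
9 → extends → [5, 9]
10 → extends → [5, 9, 10]
4 → replaces 5 → [4, 9, 10]
3 → replaces 4 → [3, 9, 10]
1 → replaces 3 → [1, 9, 10]
12 → extends → [1, 9, 10, 12]
6 → replaces 9 → [1, 6, 10, 12]
8 → replaces 10 → [1, 6, 8, 12]
2 → replaces 6 → [1, 2, 8, 12]
14 → extends → [1, 2, 8, 12, 14]
13 → replaces 14 → [1, 2, 8, 12, 13]
7 → replaces 8 → [1, 2, 7, 12, 13]
Length 5; one witness is 5, 9, 10, 12, 14.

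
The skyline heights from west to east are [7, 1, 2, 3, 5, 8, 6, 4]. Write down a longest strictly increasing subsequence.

Patience tails give the LIS length; then backtrack through the dp parents:
7 → extends → [7]
1 → replaces 7 → [1]
2 → extends → [1, 2]
3 → extends → [1, 2, 3]
5 → extends → [1, 2, 3, 5]
8 → extends → [1, 2, 3, 5, 8]
6 → replaces 8 → [1, 2, 3, 5, 6]
4 → replaces 5 → [1, 2, 3, 4, 6]
Length 5; one witness is 1, 2, 3, 5, 8.

1, 2, 3, 5, 8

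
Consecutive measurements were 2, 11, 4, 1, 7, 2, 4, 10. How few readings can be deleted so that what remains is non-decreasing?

Fewest deletions = n − (longest non-decreasing subsequence).
Patience tails:
2 → extends → [2]
11 → extends → [2, 11]
4 → replaces 11 → [2, 4]
1 → replaces 2 → [1, 4]
7 → extends → [1, 4, 7]
2 → replaces 4 → [1, 2, 7]
4 → replaces 7 → [1, 2, 4]
10 → extends → [1, 2, 4, 10]
Longest non-decreasing subsequence has length 4, so deletions = 8 − 4 = 4.

4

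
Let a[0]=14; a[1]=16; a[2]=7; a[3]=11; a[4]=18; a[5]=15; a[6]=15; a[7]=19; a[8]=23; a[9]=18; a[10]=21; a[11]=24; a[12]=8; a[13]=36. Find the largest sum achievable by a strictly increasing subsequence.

Let S[i] be the best sum of a strictly increasing subsequence ending at i:
i:       0   1   2   3   4   5   6   7   8   9  10  11  12  13
a[i]:   14  16   7  11  18  15  15  19  23  18  21  24   8  36
S:      14  30   7  18  48  33  33  67  90  51  88 114  15 150
Maximum is 150 (e.g. 14 + 16 + 18 + 19 + 23 + 24 + 36).

150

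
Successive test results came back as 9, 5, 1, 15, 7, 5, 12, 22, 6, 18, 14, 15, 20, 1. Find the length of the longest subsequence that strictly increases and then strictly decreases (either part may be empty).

inc[i] = longest strictly increasing subsequence ending at i; dec[i] = longest strictly decreasing subsequence starting at i:
i:      1  2  3  4  5  6  7  8  9 10 11 12 13 14
a[i]:   9  5  1 15  7  5 12 22  6 18 14 15 20  1
inc:    1  1  1  2  2  2  3  4  3  4  4  5  6  1
dec:    4  2  1  4  3  2  3  4  2  3  2  2  2  1
Best peak at i=8 (value 22): inc=4, dec=4, length 4+4−1 = 7.

7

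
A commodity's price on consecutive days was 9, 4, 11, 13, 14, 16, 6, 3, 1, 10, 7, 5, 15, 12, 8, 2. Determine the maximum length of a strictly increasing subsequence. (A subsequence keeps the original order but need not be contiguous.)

5

Track the smallest tail for each achievable length (strict):
9 → extends → [9]
4 → replaces 9 → [4]
11 → extends → [4, 11]
13 → extends → [4, 11, 13]
14 → extends → [4, 11, 13, 14]
16 → extends → [4, 11, 13, 14, 16]
6 → replaces 11 → [4, 6, 13, 14, 16]
3 → replaces 4 → [3, 6, 13, 14, 16]
1 → replaces 3 → [1, 6, 13, 14, 16]
10 → replaces 13 → [1, 6, 10, 14, 16]
7 → replaces 10 → [1, 6, 7, 14, 16]
5 → replaces 6 → [1, 5, 7, 14, 16]
15 → replaces 16 → [1, 5, 7, 14, 15]
12 → replaces 14 → [1, 5, 7, 12, 15]
8 → replaces 12 → [1, 5, 7, 8, 15]
2 → replaces 5 → [1, 2, 7, 8, 15]
Five tails, so the longest strictly increasing subsequence has length 5 (e.g. 9, 11, 13, 14, 16).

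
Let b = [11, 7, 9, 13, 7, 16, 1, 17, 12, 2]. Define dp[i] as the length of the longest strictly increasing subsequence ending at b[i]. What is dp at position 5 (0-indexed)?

4

dp[i] = 1 + max{dp[j] : j<i, b[j]<b[i]} (or 1 if no such j):
i:      0  1  2  3  4  5  6  7  8  9
b[i]:  11  7  9 13  7 16  1 17 12  2
dp:     1  1  2  3  1  4  1  5  3  2
At index 5 the value is 4.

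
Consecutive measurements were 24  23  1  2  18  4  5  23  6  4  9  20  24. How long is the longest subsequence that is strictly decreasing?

Let dp[i] be the longest strictly decreasing subsequence ending at i:
i:      1  2  3  4  5  6  7  8  9 10 11 12 13
a[i]:  24 23  1  2 18  4  5 23  6  4  9 20 24
dp:     1  2  3  3  3  4  4  2  4  5  4  3  1
Maximum is 5.

5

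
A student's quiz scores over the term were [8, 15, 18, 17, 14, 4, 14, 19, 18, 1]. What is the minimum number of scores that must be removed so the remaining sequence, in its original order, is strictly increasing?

Fewest deletions = n − (longest strictly increasing subsequence).
i:      1  2  3  4  5  6  7  8  9 10
a[i]:   8 15 18 17 14  4 14 19 18  1
dp:     1  2  3  3  2  1  2  4  4  1
max dp = 4, so deletions = 10 − 4 = 6.

6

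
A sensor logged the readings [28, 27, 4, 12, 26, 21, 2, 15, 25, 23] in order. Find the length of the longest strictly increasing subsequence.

4

Let dp[i] be the length of the longest such subsequence ending at index i:
i:      1  2  3  4  5  6  7  8  9 10
a[i]:  28 27  4 12 26 21  2 15 25 23
dp:     1  1  1  2  3  3  1  3  4  4
Maximum dp value is 4.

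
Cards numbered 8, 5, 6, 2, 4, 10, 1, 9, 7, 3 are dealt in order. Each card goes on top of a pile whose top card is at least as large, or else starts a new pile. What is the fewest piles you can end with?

Place each on the leftmost legal pile:
8 → new pile 1 (tops now [8])
5 → pile 1 (tops now [5])
6 → new pile 2 (tops now [5, 6])
2 → pile 1 (tops now [2, 6])
4 → pile 2 (tops now [2, 4])
10 → new pile 3 (tops now [2, 4, 10])
1 → pile 1 (tops now [1, 4, 10])
9 → pile 3 (tops now [1, 4, 9])
7 → pile 3 (tops now [1, 4, 7])
3 → pile 2 (tops now [1, 3, 7])
Three piles.

3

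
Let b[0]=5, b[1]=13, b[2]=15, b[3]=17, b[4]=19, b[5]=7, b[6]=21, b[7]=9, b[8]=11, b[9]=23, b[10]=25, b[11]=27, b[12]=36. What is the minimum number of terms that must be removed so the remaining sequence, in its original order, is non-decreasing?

Fewest deletions = n − (longest non-decreasing subsequence).
i:      0  1  2  3  4  5  6  7  8  9 10 11 12
b[i]:   5 13 15 17 19  7 21  9 11 23 25 27 36
dp:     1  2  3  4  5  2  6  3  4  7  8  9 10
max dp = 10, so deletions = 13 − 10 = 3.

3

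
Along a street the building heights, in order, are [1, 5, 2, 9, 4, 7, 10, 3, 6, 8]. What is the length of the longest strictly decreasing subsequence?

Let dp[i] be the longest strictly decreasing subsequence ending at i:
i:      1  2  3  4  5  6  7  8  9 10
a[i]:   1  5  2  9  4  7 10  3  6  8
dp:     1  1  2  1  2  2  1  3  3  2
Maximum is 3.

3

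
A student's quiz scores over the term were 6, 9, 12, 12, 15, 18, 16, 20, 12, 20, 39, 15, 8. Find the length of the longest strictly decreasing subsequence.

Negate each value so 'decreasing' becomes 'increasing', then run patience tails on the negated sequence:
-6 → extends → [-6]
-9 → replaces -6 → [-9]
-12 → replaces -9 → [-12]
-12 → already a tail → [-12]
-15 → replaces -12 → [-15]
-18 → replaces -15 → [-18]
-16 → extends → [-18, -16]
-20 → replaces -18 → [-20, -16]
-12 → extends → [-20, -16, -12]
-20 → already a tail → [-20, -16, -12]
-39 → replaces -20 → [-39, -16, -12]
-15 → replaces -12 → [-39, -16, -15]
-8 → extends → [-39, -16, -15, -8]
Four tails, so the longest strictly decreasing subsequence of the original has length 4.

4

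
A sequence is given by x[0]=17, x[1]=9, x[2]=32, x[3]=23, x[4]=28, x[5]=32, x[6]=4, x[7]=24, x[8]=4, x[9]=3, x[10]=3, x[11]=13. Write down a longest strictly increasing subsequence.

Patience tails give the LIS length; then backtrack through the dp parents:
17 → extends → [17]
9 → replaces 17 → [9]
32 → extends → [9, 32]
23 → replaces 32 → [9, 23]
28 → extends → [9, 23, 28]
32 → extends → [9, 23, 28, 32]
4 → replaces 9 → [4, 23, 28, 32]
24 → replaces 28 → [4, 23, 24, 32]
4 → already a tail → [4, 23, 24, 32]
3 → replaces 4 → [3, 23, 24, 32]
3 → already a tail → [3, 23, 24, 32]
13 → replaces 23 → [3, 13, 24, 32]
Length 4; one witness is 17, 23, 28, 32.

17, 23, 28, 32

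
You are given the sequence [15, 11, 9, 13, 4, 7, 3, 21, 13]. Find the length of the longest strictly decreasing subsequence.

Negate each value so 'decreasing' becomes 'increasing', then run patience tails on the negated sequence:
-15 → extends → [-15]
-11 → extends → [-15, -11]
-9 → extends → [-15, -11, -9]
-13 → replaces -11 → [-15, -13, -9]
-4 → extends → [-15, -13, -9, -4]
-7 → replaces -4 → [-15, -13, -9, -7]
-3 → extends → [-15, -13, -9, -7, -3]
-21 → replaces -15 → [-21, -13, -9, -7, -3]
-13 → already a tail → [-21, -13, -9, -7, -3]
Five tails, so the longest strictly decreasing subsequence of the original has length 5.

5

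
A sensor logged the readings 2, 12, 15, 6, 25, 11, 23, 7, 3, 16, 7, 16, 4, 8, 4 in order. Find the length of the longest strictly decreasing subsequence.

Negate each value so 'decreasing' becomes 'increasing', then run patience tails on the negated sequence:
-2 → extends → [-2]
-12 → replaces -2 → [-12]
-15 → replaces -12 → [-15]
-6 → extends → [-15, -6]
-25 → replaces -15 → [-25, -6]
-11 → replaces -6 → [-25, -11]
-23 → replaces -11 → [-25, -23]
-7 → extends → [-25, -23, -7]
-3 → extends → [-25, -23, -7, -3]
-16 → replaces -7 → [-25, -23, -16, -3]
-7 → replaces -3 → [-25, -23, -16, -7]
-16 → already a tail → [-25, -23, -16, -7]
-4 → extends → [-25, -23, -16, -7, -4]
-8 → replaces -7 → [-25, -23, -16, -8, -4]
-4 → already a tail → [-25, -23, -16, -8, -4]
Five tails, so the longest strictly decreasing subsequence of the original has length 5.

5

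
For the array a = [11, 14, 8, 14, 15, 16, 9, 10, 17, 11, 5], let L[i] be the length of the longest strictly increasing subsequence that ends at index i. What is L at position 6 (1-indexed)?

4

dp[i] = 1 + max{dp[j] : j<i, a[j]<a[i]} (or 1 if no such j):
i:      1  2  3  4  5  6  7  8  9 10 11
a[i]:  11 14  8 14 15 16  9 10 17 11  5
dp:     1  2  1  2  3  4  2  3  5  4  1
At index 6 the value is 4.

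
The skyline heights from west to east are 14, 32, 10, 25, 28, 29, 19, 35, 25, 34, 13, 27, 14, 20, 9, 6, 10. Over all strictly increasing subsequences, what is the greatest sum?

131

Let S[i] be the best sum of a strictly increasing subsequence ending at i:
i:       1   2   3   4   5   6   7   8   9  10  11  12  13  14  15  16  17
a[i]:   14  32  10  25  28  29  19  35  25  34  13  27  14  20   9   6  10
S:      14  46  10  39  67  96  33 131  58 130  23  85  37  57   9   6  19
Maximum is 131 (e.g. 14 + 25 + 28 + 29 + 35).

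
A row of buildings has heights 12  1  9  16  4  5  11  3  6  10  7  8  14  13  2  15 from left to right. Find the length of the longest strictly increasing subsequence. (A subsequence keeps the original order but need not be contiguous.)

Track the smallest tail for each achievable length (strict):
12 → extends → [12]
1 → replaces 12 → [1]
9 → extends → [1, 9]
16 → extends → [1, 9, 16]
4 → replaces 9 → [1, 4, 16]
5 → replaces 16 → [1, 4, 5]
11 → extends → [1, 4, 5, 11]
3 → replaces 4 → [1, 3, 5, 11]
6 → replaces 11 → [1, 3, 5, 6]
10 → extends → [1, 3, 5, 6, 10]
7 → replaces 10 → [1, 3, 5, 6, 7]
8 → extends → [1, 3, 5, 6, 7, 8]
14 → extends → [1, 3, 5, 6, 7, 8, 14]
13 → replaces 14 → [1, 3, 5, 6, 7, 8, 13]
2 → replaces 3 → [1, 2, 5, 6, 7, 8, 13]
15 → extends → [1, 2, 5, 6, 7, 8, 13, 15]
Eight tails, so the longest strictly increasing subsequence has length 8 (e.g. 1, 4, 5, 6, 7, 8, 14, 15).

8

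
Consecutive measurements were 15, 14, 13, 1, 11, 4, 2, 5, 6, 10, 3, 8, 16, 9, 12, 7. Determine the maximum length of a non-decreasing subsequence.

Track the smallest tail for each achievable length (allowing ties):
15 → extends → [15]
14 → replaces 15 → [14]
13 → replaces 14 → [13]
1 → replaces 13 → [1]
11 → extends → [1, 11]
4 → replaces 11 → [1, 4]
2 → replaces 4 → [1, 2]
5 → extends → [1, 2, 5]
6 → extends → [1, 2, 5, 6]
10 → extends → [1, 2, 5, 6, 10]
3 → replaces 5 → [1, 2, 3, 6, 10]
8 → replaces 10 → [1, 2, 3, 6, 8]
16 → extends → [1, 2, 3, 6, 8, 16]
9 → replaces 16 → [1, 2, 3, 6, 8, 9]
12 → extends → [1, 2, 3, 6, 8, 9, 12]
7 → replaces 8 → [1, 2, 3, 6, 7, 9, 12]
Seven tails, so the longest non-decreasing subsequence has length 7 (e.g. 1, 4, 5, 6, 8, 9, 12).

7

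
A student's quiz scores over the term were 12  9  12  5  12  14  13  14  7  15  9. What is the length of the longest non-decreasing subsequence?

6

Track the smallest tail for each achievable length (allowing ties):
12 → extends → [12]
9 → replaces 12 → [9]
12 → extends → [9, 12]
5 → replaces 9 → [5, 12]
12 → extends → [5, 12, 12]
14 → extends → [5, 12, 12, 14]
13 → replaces 14 → [5, 12, 12, 13]
14 → extends → [5, 12, 12, 13, 14]
7 → replaces 12 → [5, 7, 12, 13, 14]
15 → extends → [5, 7, 12, 13, 14, 15]
9 → replaces 12 → [5, 7, 9, 13, 14, 15]
Six tails, so the longest non-decreasing subsequence has length 6 (e.g. 12, 12, 12, 14, 14, 15).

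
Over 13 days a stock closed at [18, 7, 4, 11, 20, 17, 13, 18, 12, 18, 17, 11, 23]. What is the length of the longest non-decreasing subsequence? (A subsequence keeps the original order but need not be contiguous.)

Let dp[i] be the length of the longest such subsequence ending at index i:
i:      1  2  3  4  5  6  7  8  9 10 11 12 13
a[i]:  18  7  4 11 20 17 13 18 12 18 17 11 23
dp:     1  1  1  2  3  3  3  4  3  5  4  3  6
Maximum dp value is 6.

6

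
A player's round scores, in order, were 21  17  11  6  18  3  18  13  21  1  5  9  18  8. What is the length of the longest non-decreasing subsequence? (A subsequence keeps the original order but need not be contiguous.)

Track the smallest tail for each achievable length (allowing ties):
21 → extends → [21]
17 → replaces 21 → [17]
11 → replaces 17 → [11]
6 → replaces 11 → [6]
18 → extends → [6, 18]
3 → replaces 6 → [3, 18]
18 → extends → [3, 18, 18]
13 → replaces 18 → [3, 13, 18]
21 → extends → [3, 13, 18, 21]
1 → replaces 3 → [1, 13, 18, 21]
5 → replaces 13 → [1, 5, 18, 21]
9 → replaces 18 → [1, 5, 9, 21]
18 → replaces 21 → [1, 5, 9, 18]
8 → replaces 9 → [1, 5, 8, 18]
Four tails, so the longest non-decreasing subsequence has length 4 (e.g. 17, 18, 18, 21).

4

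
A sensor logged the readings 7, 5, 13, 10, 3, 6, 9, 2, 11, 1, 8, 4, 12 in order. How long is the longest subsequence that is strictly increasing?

Track the smallest tail for each achievable length (strict):
7 → extends → [7]
5 → replaces 7 → [5]
13 → extends → [5, 13]
10 → replaces 13 → [5, 10]
3 → replaces 5 → [3, 10]
6 → replaces 10 → [3, 6]
9 → extends → [3, 6, 9]
2 → replaces 3 → [2, 6, 9]
11 → extends → [2, 6, 9, 11]
1 → replaces 2 → [1, 6, 9, 11]
8 → replaces 9 → [1, 6, 8, 11]
4 → replaces 6 → [1, 4, 8, 11]
12 → extends → [1, 4, 8, 11, 12]
Five tails, so the longest strictly increasing subsequence has length 5 (e.g. 5, 6, 9, 11, 12).

5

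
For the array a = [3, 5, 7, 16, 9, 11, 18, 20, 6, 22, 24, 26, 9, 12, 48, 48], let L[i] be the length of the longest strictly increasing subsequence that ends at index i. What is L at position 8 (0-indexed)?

dp[i] = 1 + max{dp[j] : j<i, a[j]<a[i]} (or 1 if no such j):
i:      0  1  2  3  4  5  6  7  8  9 10 11 12 13 14 15
a[i]:   3  5  7 16  9 11 18 20  6 22 24 26  9 12 48 48
dp:     1  2  3  4  4  5  6  7  3  8  9 10  4  6 11 11
At index 8 the value is 3.

3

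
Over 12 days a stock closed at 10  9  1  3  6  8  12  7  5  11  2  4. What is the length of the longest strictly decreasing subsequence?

Let dp[i] be the longest strictly decreasing subsequence ending at i:
i:      1  2  3  4  5  6  7  8  9 10 11 12
a[i]:  10  9  1  3  6  8 12  7  5 11  2  4
dp:     1  2  3  3  3  3  1  4  5  2  6  6
Maximum is 6.

6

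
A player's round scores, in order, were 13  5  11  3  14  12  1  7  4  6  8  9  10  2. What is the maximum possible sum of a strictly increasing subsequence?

Let S[i] be the best sum of a strictly increasing subsequence ending at i:
i:      1  2  3  4  5  6  7  8  9 10 11 12 13 14
a[i]:  13  5 11  3 14 12  1  7  4  6  8  9 10  2
S:     13  5 16  3 30 28  1 12  7 13 21 30 40  3
Maximum is 40 (e.g. 3 + 4 + 6 + 8 + 9 + 10).

40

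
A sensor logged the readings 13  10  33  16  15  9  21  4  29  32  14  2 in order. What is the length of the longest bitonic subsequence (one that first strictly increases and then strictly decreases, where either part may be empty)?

7

inc[i] = longest strictly increasing subsequence ending at i; dec[i] = longest strictly decreasing subsequence starting at i:
i:      1  2  3  4  5  6  7  8  9 10 11 12
a[i]:  13 10 33 16 15  9 21  4 29 32 14  2
inc:    1  1  2  2  2  1  3  1  4  5  2  1
dec:    5  4  6  5  4  3  3  2  3  3  2  1
Best peak at i=3 (value 33): inc=2, dec=6, length 2+6−1 = 7.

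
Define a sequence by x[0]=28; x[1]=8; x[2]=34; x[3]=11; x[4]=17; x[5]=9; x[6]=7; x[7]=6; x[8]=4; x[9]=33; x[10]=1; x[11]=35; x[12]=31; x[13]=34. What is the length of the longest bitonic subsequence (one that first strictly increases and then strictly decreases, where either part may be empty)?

8

inc[i] = longest strictly increasing subsequence ending at i; dec[i] = longest strictly decreasing subsequence starting at i:
i:      0  1  2  3  4  5  6  7  8  9 10 11 12 13
x[i]:  28  8 34 11 17  9  7  6  4 33  1 35 31 34
inc:    1  1  2  2  3  2  1  1  1  4  1  5  4  5
dec:    7  5  7  6  6  5  4  3  2  2  1  2  1  1
Best peak at i=2 (value 34): inc=2, dec=7, length 2+7−1 = 8.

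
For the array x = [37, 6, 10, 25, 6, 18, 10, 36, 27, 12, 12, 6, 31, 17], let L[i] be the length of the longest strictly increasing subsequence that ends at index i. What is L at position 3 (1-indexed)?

dp[i] = 1 + max{dp[j] : j<i, x[j]<x[i]} (or 1 if no such j):
i:      1  2  3  4  5  6  7  8  9 10 11 12 13 14
x[i]:  37  6 10 25  6 18 10 36 27 12 12  6 31 17
dp:     1  1  2  3  1  3  2  4  4  3  3  1  5  4
At index 3 the value is 2.

2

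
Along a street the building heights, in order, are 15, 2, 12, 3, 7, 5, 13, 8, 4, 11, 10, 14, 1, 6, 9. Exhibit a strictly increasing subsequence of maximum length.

Patience tails give the LIS length; then backtrack through the dp parents:
15 → extends → [15]
2 → replaces 15 → [2]
12 → extends → [2, 12]
3 → replaces 12 → [2, 3]
7 → extends → [2, 3, 7]
5 → replaces 7 → [2, 3, 5]
13 → extends → [2, 3, 5, 13]
8 → replaces 13 → [2, 3, 5, 8]
4 → replaces 5 → [2, 3, 4, 8]
11 → extends → [2, 3, 4, 8, 11]
10 → replaces 11 → [2, 3, 4, 8, 10]
14 → extends → [2, 3, 4, 8, 10, 14]
1 → replaces 2 → [1, 3, 4, 8, 10, 14]
6 → replaces 8 → [1, 3, 4, 6, 10, 14]
9 → replaces 10 → [1, 3, 4, 6, 9, 14]
Length 6; one witness is 2, 3, 7, 8, 11, 14.

2, 3, 7, 8, 11, 14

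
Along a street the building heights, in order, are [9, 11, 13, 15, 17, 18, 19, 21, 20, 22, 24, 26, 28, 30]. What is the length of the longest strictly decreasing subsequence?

2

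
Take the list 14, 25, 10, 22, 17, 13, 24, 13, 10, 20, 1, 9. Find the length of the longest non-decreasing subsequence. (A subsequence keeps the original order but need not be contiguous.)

4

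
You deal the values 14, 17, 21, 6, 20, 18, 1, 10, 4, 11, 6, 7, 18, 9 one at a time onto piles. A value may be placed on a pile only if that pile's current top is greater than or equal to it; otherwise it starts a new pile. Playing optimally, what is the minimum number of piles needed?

5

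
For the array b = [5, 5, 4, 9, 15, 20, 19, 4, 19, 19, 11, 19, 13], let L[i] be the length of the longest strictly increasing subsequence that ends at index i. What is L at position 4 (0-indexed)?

3

dp[i] = 1 + max{dp[j] : j<i, b[j]<b[i]} (or 1 if no such j):
i:      0  1  2  3  4  5  6  7  8  9 10 11 12
b[i]:   5  5  4  9 15 20 19  4 19 19 11 19 13
dp:     1  1  1  2  3  4  4  1  4  4  3  4  4
At index 4 the value is 3.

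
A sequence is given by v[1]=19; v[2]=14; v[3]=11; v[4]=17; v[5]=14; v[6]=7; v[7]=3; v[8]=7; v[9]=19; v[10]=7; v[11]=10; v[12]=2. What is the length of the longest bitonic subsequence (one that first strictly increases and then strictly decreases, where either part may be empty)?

inc[i] = longest strictly increasing subsequence ending at i; dec[i] = longest strictly decreasing subsequence starting at i:
i:      1  2  3  4  5  6  7  8  9 10 11 12
v[i]:  19 14 11 17 14  7  3  7 19  7 10  2
inc:    1  1  1  2  2  1  1  2  3  2  3  1
dec:    6  5  4  5  4  3  2  2  3  2  2  1
Best peak at i=1 (value 19): inc=1, dec=6, length 1+6−1 = 6.

6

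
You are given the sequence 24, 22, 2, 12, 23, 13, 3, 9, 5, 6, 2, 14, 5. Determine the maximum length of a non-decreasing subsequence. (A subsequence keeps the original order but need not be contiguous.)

Let dp[i] be the length of the longest such subsequence ending at index i:
i:      1  2  3  4  5  6  7  8  9 10 11 12 13
a[i]:  24 22  2 12 23 13  3  9  5  6  2 14  5
dp:     1  1  1  2  3  3  2  3  3  4  2  5  4
Maximum dp value is 5.

5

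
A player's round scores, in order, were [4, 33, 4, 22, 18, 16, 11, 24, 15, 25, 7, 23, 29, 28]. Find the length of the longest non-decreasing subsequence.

6

Let dp[i] be the length of the longest such subsequence ending at index i:
i:      1  2  3  4  5  6  7  8  9 10 11 12 13 14
a[i]:   4 33  4 22 18 16 11 24 15 25  7 23 29 28
dp:     1  2  2  3  3  3  3  4  4  5  3  5  6  6
Maximum dp value is 6.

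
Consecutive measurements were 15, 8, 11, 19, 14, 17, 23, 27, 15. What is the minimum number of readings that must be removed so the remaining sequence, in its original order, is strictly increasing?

3

Fewest deletions = n − (longest strictly increasing subsequence).
i:      1  2  3  4  5  6  7  8  9
a[i]:  15  8 11 19 14 17 23 27 15
dp:     1  1  2  3  3  4  5  6  4
max dp = 6, so deletions = 9 − 6 = 3.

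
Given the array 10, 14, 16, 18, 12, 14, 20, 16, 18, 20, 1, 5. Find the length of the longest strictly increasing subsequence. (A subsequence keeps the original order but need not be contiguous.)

6

Track the smallest tail for each achievable length (strict):
10 → extends → [10]
14 → extends → [10, 14]
16 → extends → [10, 14, 16]
18 → extends → [10, 14, 16, 18]
12 → replaces 14 → [10, 12, 16, 18]
14 → replaces 16 → [10, 12, 14, 18]
20 → extends → [10, 12, 14, 18, 20]
16 → replaces 18 → [10, 12, 14, 16, 20]
18 → replaces 20 → [10, 12, 14, 16, 18]
20 → extends → [10, 12, 14, 16, 18, 20]
1 → replaces 10 → [1, 12, 14, 16, 18, 20]
5 → replaces 12 → [1, 5, 14, 16, 18, 20]
Six tails, so the longest strictly increasing subsequence has length 6 (e.g. 10, 12, 14, 16, 18, 20).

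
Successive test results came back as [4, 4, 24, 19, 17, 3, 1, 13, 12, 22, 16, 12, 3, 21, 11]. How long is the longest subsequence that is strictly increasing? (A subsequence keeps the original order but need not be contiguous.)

4

Track the smallest tail for each achievable length (strict):
4 → extends → [4]
4 → already a tail → [4]
24 → extends → [4, 24]
19 → replaces 24 → [4, 19]
17 → replaces 19 → [4, 17]
3 → replaces 4 → [3, 17]
1 → replaces 3 → [1, 17]
13 → replaces 17 → [1, 13]
12 → replaces 13 → [1, 12]
22 → extends → [1, 12, 22]
16 → replaces 22 → [1, 12, 16]
12 → already a tail → [1, 12, 16]
3 → replaces 12 → [1, 3, 16]
21 → extends → [1, 3, 16, 21]
11 → replaces 16 → [1, 3, 11, 21]
Four tails, so the longest strictly increasing subsequence has length 4 (e.g. 4, 13, 16, 21).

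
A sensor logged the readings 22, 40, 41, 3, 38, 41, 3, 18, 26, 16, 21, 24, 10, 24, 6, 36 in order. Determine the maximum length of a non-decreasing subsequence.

7

Track the smallest tail for each achievable length (allowing ties):
22 → extends → [22]
40 → extends → [22, 40]
41 → extends → [22, 40, 41]
3 → replaces 22 → [3, 40, 41]
38 → replaces 40 → [3, 38, 41]
41 → extends → [3, 38, 41, 41]
3 → replaces 38 → [3, 3, 41, 41]
18 → replaces 41 → [3, 3, 18, 41]
26 → replaces 41 → [3, 3, 18, 26]
16 → replaces 18 → [3, 3, 16, 26]
21 → replaces 26 → [3, 3, 16, 21]
24 → extends → [3, 3, 16, 21, 24]
10 → replaces 16 → [3, 3, 10, 21, 24]
24 → extends → [3, 3, 10, 21, 24, 24]
6 → replaces 10 → [3, 3, 6, 21, 24, 24]
36 → extends → [3, 3, 6, 21, 24, 24, 36]
Seven tails, so the longest non-decreasing subsequence has length 7 (e.g. 3, 3, 18, 21, 24, 24, 36).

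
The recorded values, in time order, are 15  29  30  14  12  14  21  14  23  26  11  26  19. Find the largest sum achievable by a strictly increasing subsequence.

Let S[i] be the best sum of a strictly increasing subsequence ending at i:
i:      1  2  3  4  5  6  7  8  9 10 11 12 13
a[i]:  15 29 30 14 12 14 21 14 23 26 11 26 19
S:     15 44 74 14 12 26 47 26 70 96 11 96 45
Maximum is 96 (e.g. 12 + 14 + 21 + 23 + 26).

96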